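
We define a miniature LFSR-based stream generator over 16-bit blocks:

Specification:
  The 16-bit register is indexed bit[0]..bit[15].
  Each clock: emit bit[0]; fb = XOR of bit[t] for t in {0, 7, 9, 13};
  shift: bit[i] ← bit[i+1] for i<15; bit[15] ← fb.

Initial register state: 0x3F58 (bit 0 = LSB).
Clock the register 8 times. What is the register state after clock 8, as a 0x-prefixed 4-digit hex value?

0xF83F

reg_0 = 0x3F58
clock 1: out=0, reg = 0x1FAC
clock 2: out=0, reg = 0x0FD6
clock 3: out=0, reg = 0x07EB
clock 4: out=1, reg = 0x83F5
clock 5: out=1, reg = 0xC1FA
clock 6: out=0, reg = 0xE0FD
clock 7: out=1, reg = 0xF07E
clock 8: out=0, reg = 0xF83F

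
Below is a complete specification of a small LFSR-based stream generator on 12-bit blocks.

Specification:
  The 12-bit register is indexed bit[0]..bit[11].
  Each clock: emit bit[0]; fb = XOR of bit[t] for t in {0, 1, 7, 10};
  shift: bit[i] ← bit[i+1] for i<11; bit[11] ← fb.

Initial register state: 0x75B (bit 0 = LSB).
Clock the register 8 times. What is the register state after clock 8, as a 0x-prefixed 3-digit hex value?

reg_0 = 0x75B
clock 1: out=1, reg = 0xBAD
clock 2: out=1, reg = 0x5D6
clock 3: out=0, reg = 0xAEB
clock 4: out=1, reg = 0xD75
clock 5: out=1, reg = 0x6BA
clock 6: out=0, reg = 0xB5D
clock 7: out=1, reg = 0xDAE
clock 8: out=0, reg = 0xED7

0xED7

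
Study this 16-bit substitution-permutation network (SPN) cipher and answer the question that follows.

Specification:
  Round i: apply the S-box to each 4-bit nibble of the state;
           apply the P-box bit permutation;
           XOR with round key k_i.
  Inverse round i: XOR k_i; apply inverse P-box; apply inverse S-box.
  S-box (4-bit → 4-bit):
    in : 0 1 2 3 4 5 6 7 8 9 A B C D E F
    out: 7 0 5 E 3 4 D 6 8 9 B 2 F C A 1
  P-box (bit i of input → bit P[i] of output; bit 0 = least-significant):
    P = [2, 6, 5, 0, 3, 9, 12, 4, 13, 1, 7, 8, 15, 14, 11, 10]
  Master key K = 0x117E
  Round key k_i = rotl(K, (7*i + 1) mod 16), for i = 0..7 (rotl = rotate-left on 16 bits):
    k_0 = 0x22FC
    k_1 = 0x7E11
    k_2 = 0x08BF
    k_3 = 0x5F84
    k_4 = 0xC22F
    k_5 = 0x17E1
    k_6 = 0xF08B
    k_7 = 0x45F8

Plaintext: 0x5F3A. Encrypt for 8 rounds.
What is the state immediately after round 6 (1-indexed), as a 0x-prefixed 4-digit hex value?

s_0 = plaintext = 0x5F3A
s_1 = Round(s_0, k_0) = 0x18A9
s_2 = Round(s_1, k_1) = 0x7D0C
s_3 = Round(s_2, k_2) = 0x5352
s_4 = Round(s_3, k_3) = 0x4622
s_5 = Round(s_4, k_4) = 0x3383
s_6 = Round(s_5, k_5) = 0x5A12
s_7 = Round(s_6, k_6) = 0xD9AD
s_8 = Round(s_7, k_7) = 0x6AC1

0x5A12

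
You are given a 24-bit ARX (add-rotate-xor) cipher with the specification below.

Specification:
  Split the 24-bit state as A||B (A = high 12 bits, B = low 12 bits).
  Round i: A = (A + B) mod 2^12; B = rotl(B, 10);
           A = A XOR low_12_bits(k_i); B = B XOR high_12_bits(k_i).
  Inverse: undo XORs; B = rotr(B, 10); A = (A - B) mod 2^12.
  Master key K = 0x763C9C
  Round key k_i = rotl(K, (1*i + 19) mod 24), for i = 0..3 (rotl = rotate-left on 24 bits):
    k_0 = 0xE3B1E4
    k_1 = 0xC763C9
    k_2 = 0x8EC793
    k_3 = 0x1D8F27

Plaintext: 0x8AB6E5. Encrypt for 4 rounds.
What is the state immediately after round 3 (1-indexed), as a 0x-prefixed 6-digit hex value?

0x746149

s_0 = plaintext = 0x8AB6E5
s_1 = Round(s_0, k_0) = 0xE74B82
s_2 = Round(s_1, k_1) = 0xA3F696
s_3 = Round(s_2, k_2) = 0x746149
s_4 = Round(s_3, k_3) = 0x7A858A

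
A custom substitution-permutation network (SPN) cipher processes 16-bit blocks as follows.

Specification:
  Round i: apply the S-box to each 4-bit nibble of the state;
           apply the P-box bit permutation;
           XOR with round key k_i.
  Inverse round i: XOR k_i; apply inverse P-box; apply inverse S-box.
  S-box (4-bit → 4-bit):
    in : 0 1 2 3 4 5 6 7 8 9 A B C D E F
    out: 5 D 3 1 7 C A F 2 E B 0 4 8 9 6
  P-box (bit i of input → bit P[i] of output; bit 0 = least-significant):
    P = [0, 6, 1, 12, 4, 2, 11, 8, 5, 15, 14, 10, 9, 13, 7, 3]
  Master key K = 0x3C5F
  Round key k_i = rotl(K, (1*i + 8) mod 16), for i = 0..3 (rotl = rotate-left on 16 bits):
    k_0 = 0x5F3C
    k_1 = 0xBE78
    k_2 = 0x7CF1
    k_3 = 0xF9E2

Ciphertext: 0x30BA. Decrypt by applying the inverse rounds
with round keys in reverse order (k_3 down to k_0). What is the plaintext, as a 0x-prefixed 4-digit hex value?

s_0 = ciphertext = 0x30BA
s_1 = InvRound(s_0, k_3) = 0xDF18
s_2 = InvRound(s_1, k_2) = 0x72D2
s_3 = InvRound(s_2, k_1) = 0x57CC
s_4 = InvRound(s_3, k_0) = 0xC308

0xC308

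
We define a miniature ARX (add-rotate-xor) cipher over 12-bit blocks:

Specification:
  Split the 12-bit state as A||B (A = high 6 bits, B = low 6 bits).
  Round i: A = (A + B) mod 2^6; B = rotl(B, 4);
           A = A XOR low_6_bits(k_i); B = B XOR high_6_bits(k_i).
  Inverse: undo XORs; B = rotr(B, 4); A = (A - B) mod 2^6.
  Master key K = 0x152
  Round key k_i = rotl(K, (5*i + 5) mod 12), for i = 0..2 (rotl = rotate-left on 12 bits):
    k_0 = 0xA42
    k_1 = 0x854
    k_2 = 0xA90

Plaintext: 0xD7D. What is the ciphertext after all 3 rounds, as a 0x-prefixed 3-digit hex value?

s_0 = plaintext = 0xD7D
s_1 = Round(s_0, k_0) = 0xC36
s_2 = Round(s_1, k_1) = 0xC8C
s_3 = Round(s_2, k_2) = 0xBA9

0xBA9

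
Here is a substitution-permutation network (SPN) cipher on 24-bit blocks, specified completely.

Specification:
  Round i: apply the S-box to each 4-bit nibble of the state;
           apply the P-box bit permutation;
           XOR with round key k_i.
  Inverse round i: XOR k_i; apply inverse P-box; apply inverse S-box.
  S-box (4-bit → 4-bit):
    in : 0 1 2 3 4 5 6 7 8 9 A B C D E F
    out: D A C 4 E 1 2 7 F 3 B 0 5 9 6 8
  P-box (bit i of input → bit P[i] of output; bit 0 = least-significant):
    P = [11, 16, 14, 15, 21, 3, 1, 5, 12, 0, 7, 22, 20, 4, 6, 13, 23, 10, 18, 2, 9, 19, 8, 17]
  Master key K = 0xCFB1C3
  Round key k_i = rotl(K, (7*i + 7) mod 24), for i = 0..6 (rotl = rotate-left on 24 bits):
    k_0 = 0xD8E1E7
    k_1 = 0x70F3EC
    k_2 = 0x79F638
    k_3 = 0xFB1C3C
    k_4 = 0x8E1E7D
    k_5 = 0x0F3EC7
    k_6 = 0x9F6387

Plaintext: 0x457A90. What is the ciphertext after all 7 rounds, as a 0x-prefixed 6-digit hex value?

0x6D02A6

s_0 = plaintext = 0x457A90
s_1 = Round(s_0, k_0) = 0x2238BE
s_2 = Round(s_1, k_1) = 0x37A229
s_3 = Round(s_2, k_2) = 0xACDB8A
s_4 = Round(s_3, k_3) = 0x44B616
s_5 = Round(s_4, k_4) = 0x811B50
s_6 = Round(s_5, k_5) = 0x25D1D3
s_7 = Round(s_6, k_6) = 0x6D02A6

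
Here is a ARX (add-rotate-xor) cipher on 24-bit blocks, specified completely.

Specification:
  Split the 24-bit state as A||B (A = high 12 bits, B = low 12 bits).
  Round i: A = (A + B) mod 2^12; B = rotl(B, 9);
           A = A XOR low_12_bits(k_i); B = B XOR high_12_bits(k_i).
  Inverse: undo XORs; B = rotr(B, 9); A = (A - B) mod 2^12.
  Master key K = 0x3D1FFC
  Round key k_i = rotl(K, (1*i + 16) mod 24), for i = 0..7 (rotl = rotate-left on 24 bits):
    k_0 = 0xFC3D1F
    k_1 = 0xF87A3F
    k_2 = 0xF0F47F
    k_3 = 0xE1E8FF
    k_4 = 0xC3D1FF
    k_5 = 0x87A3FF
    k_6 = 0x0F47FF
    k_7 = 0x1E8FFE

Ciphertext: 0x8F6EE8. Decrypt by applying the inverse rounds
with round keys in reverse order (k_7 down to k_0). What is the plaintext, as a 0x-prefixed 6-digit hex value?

s_0 = ciphertext = 0x8F6EE8
s_1 = InvRound(s_0, k_7) = 0xF01807
s_2 = InvRound(s_1, k_6) = 0x16279C
s_3 = InvRound(s_2, k_5) = 0x366F37
s_4 = InvRound(s_3, k_4) = 0xA48851
s_5 = InvRound(s_4, k_3) = 0x03C27B
s_6 = InvRound(s_5, k_2) = 0x89DBA6
s_7 = InvRound(s_6, k_1) = 0x19810A
s_8 = InvRound(s_7, k_0) = 0x63864F

0x63864F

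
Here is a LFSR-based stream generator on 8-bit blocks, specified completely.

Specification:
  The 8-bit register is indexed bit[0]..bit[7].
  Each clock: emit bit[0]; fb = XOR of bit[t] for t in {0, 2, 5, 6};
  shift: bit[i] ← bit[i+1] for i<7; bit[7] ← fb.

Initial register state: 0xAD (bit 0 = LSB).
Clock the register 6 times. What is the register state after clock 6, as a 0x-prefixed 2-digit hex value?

reg_0 = 0xAD
clock 1: out=1, reg = 0xD6
clock 2: out=0, reg = 0x6B
clock 3: out=1, reg = 0xB5
clock 4: out=1, reg = 0xDA
clock 5: out=0, reg = 0xED
clock 6: out=1, reg = 0x76

0x76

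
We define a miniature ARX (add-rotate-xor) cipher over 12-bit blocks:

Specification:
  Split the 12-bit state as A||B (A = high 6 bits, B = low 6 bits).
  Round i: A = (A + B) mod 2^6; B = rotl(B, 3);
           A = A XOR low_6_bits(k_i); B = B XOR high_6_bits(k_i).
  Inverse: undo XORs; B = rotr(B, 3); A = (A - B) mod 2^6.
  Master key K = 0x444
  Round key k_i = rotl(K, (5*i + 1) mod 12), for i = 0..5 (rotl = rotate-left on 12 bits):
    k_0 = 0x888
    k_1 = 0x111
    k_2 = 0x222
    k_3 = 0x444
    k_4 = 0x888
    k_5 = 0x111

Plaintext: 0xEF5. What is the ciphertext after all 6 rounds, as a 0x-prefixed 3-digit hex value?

s_0 = plaintext = 0xEF5
s_1 = Round(s_0, k_0) = 0xE0C
s_2 = Round(s_1, k_1) = 0x565
s_3 = Round(s_2, k_2) = 0x624
s_4 = Round(s_3, k_3) = 0xE35
s_5 = Round(s_4, k_4) = 0x94C
s_6 = Round(s_5, k_5) = 0x825

0x825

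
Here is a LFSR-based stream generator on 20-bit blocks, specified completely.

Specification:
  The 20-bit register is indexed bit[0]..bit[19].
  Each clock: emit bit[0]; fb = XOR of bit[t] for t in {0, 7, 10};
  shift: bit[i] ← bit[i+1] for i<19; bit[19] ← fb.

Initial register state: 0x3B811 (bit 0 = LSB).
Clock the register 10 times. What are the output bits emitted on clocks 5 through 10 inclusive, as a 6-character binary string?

100000

reg_0 = 0x3B811
clock 1: out=1, reg = 0x9DC08
clock 2: out=0, reg = 0xCEE04
clock 3: out=0, reg = 0xE7702
clock 4: out=0, reg = 0xF3B81
clock 5: out=1, reg = 0x79DC0
clock 6: out=0, reg = 0x3CEE0
clock 7: out=0, reg = 0x1E770
clock 8: out=0, reg = 0x8F3B8
clock 9: out=0, reg = 0xC79DC
clock 10: out=0, reg = 0xE3CEE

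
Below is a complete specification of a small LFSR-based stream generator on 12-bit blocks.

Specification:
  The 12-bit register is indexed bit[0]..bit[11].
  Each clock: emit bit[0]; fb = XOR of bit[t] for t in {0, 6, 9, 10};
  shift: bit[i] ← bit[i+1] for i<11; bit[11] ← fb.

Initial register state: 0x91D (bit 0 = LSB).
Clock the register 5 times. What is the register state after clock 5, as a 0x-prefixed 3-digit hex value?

0x5C8

reg_0 = 0x91D
clock 1: out=1, reg = 0xC8E
clock 2: out=0, reg = 0xE47
clock 3: out=1, reg = 0x723
clock 4: out=1, reg = 0xB91
clock 5: out=1, reg = 0x5C8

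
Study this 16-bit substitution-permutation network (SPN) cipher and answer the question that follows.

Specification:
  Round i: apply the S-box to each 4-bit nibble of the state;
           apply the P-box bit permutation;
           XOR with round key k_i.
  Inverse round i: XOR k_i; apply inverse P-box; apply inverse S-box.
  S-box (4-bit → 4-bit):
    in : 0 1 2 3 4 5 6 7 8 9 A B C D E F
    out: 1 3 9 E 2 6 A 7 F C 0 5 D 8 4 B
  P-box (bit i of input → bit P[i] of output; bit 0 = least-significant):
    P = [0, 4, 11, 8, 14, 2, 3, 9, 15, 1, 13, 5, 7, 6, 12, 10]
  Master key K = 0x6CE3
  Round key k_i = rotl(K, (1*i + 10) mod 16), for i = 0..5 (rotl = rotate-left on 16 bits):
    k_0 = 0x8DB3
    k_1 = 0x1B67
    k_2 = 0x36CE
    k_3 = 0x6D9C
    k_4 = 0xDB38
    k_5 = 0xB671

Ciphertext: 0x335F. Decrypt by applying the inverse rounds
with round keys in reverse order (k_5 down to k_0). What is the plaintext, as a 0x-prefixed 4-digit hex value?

0x4D7B

s_0 = ciphertext = 0x335F
s_1 = InvRound(s_0, k_5) = 0xDF5D
s_2 = InvRound(s_1, k_4) = 0x6D40
s_3 = InvRound(s_2, k_3) = 0x1A54
s_4 = InvRound(s_3, k_2) = 0x25E5
s_5 = InvRound(s_4, k_1) = 0xC5DE
s_6 = InvRound(s_5, k_0) = 0x4D7B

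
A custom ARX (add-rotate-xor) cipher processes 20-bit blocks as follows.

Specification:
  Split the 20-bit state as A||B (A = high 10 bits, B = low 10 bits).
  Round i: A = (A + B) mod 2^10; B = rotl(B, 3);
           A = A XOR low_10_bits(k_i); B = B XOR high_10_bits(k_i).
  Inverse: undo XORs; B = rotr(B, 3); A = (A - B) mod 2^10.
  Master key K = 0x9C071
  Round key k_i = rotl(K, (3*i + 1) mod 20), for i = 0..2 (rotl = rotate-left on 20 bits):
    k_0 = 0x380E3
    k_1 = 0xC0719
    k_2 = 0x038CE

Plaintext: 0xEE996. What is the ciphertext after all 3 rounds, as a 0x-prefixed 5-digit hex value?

0x9D8C5

s_0 = plaintext = 0xEE996
s_1 = Round(s_0, k_0) = 0x6CC53
s_2 = Round(s_1, k_1) = 0x47D99
s_3 = Round(s_2, k_2) = 0x9D8C5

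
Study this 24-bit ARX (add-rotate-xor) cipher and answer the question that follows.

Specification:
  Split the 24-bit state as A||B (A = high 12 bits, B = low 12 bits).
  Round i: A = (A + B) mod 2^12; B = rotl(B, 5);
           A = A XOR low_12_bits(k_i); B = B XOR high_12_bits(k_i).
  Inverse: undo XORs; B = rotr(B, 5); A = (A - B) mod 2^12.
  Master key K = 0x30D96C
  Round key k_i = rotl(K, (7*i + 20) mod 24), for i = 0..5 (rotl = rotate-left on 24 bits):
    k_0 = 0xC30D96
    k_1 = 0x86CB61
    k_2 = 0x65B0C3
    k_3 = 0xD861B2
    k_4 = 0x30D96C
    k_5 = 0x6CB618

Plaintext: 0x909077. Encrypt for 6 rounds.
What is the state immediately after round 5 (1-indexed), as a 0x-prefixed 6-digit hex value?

s_0 = plaintext = 0x909077
s_1 = Round(s_0, k_0) = 0x4162D0
s_2 = Round(s_1, k_1) = 0xD87269
s_3 = Round(s_2, k_2) = 0xF33B7F
s_4 = Round(s_3, k_3) = 0xB00270
s_5 = Round(s_4, k_4) = 0x41CD09
s_6 = Round(s_5, k_5) = 0x73D7F1

0x41CD09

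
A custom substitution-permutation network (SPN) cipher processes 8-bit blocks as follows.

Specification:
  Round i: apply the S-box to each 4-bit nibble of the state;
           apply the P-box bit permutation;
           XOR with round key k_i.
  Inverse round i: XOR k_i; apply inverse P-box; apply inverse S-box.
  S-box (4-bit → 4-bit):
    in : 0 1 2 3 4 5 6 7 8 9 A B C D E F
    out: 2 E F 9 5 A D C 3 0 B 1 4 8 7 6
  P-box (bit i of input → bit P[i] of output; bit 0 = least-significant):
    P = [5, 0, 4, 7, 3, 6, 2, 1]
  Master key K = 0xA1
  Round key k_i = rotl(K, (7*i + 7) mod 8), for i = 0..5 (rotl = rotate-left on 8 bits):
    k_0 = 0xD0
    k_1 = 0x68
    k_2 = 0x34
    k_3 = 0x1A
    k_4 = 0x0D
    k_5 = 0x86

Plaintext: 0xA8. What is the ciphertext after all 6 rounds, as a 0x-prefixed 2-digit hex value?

s_0 = plaintext = 0xA8
s_1 = Round(s_0, k_0) = 0xBB
s_2 = Round(s_1, k_1) = 0x40
s_3 = Round(s_2, k_2) = 0x39
s_4 = Round(s_3, k_3) = 0x10
s_5 = Round(s_4, k_4) = 0x4A
s_6 = Round(s_5, k_5) = 0x2B

0x2B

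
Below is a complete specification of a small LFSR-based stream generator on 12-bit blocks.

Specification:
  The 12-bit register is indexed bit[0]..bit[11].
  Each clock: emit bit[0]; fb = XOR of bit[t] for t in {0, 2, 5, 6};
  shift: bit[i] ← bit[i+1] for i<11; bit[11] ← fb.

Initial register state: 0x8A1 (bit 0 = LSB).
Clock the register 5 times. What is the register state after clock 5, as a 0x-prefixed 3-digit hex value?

reg_0 = 0x8A1
clock 1: out=1, reg = 0x450
clock 2: out=0, reg = 0xA28
clock 3: out=0, reg = 0xD14
clock 4: out=0, reg = 0xE8A
clock 5: out=0, reg = 0x745

0x745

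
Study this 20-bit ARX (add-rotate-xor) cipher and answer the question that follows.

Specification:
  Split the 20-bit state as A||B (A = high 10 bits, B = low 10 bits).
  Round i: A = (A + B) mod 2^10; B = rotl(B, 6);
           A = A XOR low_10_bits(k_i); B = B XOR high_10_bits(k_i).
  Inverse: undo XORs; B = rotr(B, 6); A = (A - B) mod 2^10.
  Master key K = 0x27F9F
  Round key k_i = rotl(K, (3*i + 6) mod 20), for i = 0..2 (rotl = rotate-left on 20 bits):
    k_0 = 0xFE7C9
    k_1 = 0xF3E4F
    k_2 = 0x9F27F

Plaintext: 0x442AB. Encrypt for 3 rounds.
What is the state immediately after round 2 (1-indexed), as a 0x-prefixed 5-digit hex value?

0xF2B1E

s_0 = plaintext = 0x442AB
s_1 = Round(s_0, k_0) = 0x1C913
s_2 = Round(s_1, k_1) = 0xF2B1E
s_3 = Round(s_2, k_2) = 0x25DCD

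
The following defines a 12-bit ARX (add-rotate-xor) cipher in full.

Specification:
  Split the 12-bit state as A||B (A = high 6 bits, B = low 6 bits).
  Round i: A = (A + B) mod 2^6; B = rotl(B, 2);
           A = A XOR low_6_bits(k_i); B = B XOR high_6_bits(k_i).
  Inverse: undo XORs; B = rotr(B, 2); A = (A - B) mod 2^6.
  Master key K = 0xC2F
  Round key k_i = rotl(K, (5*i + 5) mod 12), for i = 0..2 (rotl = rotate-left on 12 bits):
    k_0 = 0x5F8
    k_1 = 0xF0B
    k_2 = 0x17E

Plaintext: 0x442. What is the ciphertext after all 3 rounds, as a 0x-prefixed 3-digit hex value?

s_0 = plaintext = 0x442
s_1 = Round(s_0, k_0) = 0xADF
s_2 = Round(s_1, k_1) = 0x041
s_3 = Round(s_2, k_2) = 0xF01

0xF01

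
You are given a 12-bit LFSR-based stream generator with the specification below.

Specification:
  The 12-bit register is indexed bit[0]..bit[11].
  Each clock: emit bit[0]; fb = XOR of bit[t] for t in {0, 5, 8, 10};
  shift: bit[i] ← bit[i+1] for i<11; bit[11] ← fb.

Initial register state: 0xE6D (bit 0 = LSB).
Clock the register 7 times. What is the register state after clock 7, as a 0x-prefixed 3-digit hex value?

0x3FC

reg_0 = 0xE6D
clock 1: out=1, reg = 0xF36
clock 2: out=0, reg = 0xF9B
clock 3: out=1, reg = 0xFCD
clock 4: out=1, reg = 0xFE6
clock 5: out=0, reg = 0xFF3
clock 6: out=1, reg = 0x7F9
clock 7: out=1, reg = 0x3FC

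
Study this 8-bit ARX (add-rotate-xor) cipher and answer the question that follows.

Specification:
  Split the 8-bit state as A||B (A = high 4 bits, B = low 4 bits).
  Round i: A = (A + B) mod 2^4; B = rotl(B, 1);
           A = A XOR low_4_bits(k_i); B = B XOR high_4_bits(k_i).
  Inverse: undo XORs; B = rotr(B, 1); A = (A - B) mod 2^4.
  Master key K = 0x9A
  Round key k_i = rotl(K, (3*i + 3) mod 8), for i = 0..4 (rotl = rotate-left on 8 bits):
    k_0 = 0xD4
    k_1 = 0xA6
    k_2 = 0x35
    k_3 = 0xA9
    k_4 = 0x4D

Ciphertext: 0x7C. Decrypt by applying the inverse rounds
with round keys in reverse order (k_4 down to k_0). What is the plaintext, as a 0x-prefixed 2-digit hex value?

s_0 = ciphertext = 0x7C
s_1 = InvRound(s_0, k_4) = 0x64
s_2 = InvRound(s_1, k_3) = 0x87
s_3 = InvRound(s_2, k_2) = 0xB2
s_4 = InvRound(s_3, k_1) = 0x94
s_5 = InvRound(s_4, k_0) = 0x1C

0x1C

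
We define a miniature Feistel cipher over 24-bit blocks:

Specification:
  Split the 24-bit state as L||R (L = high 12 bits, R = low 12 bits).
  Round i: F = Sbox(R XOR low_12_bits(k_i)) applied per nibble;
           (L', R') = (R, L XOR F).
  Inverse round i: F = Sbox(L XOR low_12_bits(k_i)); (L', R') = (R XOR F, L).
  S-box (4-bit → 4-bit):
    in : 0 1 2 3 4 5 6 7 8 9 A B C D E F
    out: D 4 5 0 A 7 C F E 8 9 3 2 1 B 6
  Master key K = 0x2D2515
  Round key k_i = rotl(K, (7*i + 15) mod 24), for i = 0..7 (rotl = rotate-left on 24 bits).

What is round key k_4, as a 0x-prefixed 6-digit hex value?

K = 0x2D2515
k_0 = rotl(K, (7*0+15) mod 24) = rotl(K, 15) = 0x8A9692
k_1 = rotl(K, (7*1+15) mod 24) = rotl(K, 22) = 0x4B4945
k_2 = rotl(K, (7*2+15) mod 24) = rotl(K, 5) = 0xA4A2A5
k_3 = rotl(K, (7*3+15) mod 24) = rotl(K, 12) = 0x5152D2
k_4 = rotl(K, (7*4+15) mod 24) = rotl(K, 19) = 0xA96928

0xA96928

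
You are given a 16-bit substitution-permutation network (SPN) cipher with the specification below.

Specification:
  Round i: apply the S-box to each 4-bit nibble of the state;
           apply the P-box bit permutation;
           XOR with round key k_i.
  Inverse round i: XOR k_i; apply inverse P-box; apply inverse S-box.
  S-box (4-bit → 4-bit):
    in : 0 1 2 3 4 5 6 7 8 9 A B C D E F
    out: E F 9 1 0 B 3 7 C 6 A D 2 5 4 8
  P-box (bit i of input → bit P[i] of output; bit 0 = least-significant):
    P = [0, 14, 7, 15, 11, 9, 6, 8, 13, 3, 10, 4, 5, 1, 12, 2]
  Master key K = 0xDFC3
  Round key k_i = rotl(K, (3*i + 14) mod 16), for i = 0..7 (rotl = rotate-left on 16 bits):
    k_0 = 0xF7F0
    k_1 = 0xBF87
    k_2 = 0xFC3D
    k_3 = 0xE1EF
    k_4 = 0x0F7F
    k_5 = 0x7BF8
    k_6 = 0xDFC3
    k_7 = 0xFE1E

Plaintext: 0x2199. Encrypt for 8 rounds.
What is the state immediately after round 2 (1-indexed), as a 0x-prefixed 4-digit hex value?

0xC8DD

s_0 = plaintext = 0x2199
s_1 = Round(s_0, k_0) = 0x910C
s_2 = Round(s_1, k_1) = 0xC8DD
s_3 = Round(s_2, k_2) = 0xF0EE
s_4 = Round(s_3, k_3) = 0xE533
s_5 = Round(s_4, k_4) = 0x3766
s_6 = Round(s_5, k_5) = 0x15D1
s_7 = Round(s_6, k_6) = 0x273C
s_8 = Round(s_7, k_7) = 0x9232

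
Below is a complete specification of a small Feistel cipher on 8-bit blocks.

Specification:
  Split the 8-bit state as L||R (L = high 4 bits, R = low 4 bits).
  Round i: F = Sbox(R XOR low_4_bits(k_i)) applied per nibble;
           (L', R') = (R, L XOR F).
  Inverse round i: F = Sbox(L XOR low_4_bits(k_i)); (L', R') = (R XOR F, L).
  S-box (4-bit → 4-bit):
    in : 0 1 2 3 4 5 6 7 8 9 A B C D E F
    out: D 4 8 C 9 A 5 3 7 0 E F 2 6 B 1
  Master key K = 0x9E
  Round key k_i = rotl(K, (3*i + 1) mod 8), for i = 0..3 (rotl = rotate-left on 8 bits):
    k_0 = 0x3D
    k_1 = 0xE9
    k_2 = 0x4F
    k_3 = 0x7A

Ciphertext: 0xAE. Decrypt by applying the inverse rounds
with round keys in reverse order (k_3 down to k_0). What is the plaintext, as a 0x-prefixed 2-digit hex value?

0x67

s_0 = ciphertext = 0xAE
s_1 = InvRound(s_0, k_3) = 0x3A
s_2 = InvRound(s_1, k_2) = 0x83
s_3 = InvRound(s_2, k_1) = 0x78
s_4 = InvRound(s_3, k_0) = 0x67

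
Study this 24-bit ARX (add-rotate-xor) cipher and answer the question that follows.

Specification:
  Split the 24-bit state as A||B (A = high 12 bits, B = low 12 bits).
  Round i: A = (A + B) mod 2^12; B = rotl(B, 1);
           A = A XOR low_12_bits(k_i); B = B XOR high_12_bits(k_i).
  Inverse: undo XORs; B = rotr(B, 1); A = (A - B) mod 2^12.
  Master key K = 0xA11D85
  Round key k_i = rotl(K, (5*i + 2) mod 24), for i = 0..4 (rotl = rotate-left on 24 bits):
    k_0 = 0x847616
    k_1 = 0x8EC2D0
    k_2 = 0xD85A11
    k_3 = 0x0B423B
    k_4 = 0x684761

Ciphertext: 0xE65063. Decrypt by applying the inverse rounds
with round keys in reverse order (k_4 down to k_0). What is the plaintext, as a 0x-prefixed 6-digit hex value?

s_0 = ciphertext = 0xE65063
s_1 = InvRound(s_0, k_4) = 0xD91B73
s_2 = InvRound(s_1, k_3) = 0x1C7DE3
s_3 = InvRound(s_2, k_2) = 0xBA3033
s_4 = InvRound(s_3, k_1) = 0xD04C6F
s_5 = InvRound(s_4, k_0) = 0x8FE214

0x8FE214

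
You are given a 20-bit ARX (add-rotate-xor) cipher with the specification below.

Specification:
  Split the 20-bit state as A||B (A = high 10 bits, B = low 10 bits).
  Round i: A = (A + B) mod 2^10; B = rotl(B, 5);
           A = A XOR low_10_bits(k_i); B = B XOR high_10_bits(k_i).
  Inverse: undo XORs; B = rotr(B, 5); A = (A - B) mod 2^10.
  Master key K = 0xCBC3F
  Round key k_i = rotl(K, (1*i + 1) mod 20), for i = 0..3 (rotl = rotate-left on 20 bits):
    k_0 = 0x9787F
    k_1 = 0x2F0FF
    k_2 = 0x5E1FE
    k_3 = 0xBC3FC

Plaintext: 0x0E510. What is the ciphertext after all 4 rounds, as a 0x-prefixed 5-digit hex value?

s_0 = plaintext = 0x0E510
s_1 = Round(s_0, k_0) = 0x4D856
s_2 = Round(s_1, k_1) = 0x5CE7E
s_3 = Round(s_2, k_2) = 0x83EAB
s_4 = Round(s_3, k_3) = 0xD1B85

0xD1B85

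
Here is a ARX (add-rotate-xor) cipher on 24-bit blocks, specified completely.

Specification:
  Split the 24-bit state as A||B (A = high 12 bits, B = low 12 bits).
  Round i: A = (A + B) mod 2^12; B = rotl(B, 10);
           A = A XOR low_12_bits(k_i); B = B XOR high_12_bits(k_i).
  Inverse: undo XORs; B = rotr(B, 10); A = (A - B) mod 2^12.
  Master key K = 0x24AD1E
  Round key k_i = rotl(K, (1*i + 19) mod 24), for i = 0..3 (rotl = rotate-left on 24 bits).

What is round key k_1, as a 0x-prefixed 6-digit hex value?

K = 0x24AD1E
k_0 = rotl(K, (1*0+19) mod 24) = rotl(K, 19) = 0xF12568
k_1 = rotl(K, (1*1+19) mod 24) = rotl(K, 20) = 0xE24AD1

0xE24AD1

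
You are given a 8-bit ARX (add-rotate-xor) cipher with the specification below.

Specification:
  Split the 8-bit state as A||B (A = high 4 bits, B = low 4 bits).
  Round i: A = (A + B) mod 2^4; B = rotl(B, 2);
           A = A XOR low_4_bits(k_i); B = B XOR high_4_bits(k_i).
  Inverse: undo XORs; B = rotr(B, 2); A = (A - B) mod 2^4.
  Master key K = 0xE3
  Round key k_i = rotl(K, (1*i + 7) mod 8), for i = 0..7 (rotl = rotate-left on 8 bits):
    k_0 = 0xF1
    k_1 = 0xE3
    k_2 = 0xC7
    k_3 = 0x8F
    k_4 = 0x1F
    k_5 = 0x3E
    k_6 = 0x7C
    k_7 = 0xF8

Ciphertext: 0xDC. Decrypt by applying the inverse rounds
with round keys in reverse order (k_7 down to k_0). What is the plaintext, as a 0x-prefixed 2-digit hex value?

0x83

s_0 = ciphertext = 0xDC
s_1 = InvRound(s_0, k_7) = 0x9C
s_2 = InvRound(s_1, k_6) = 0x7E
s_3 = InvRound(s_2, k_5) = 0x27
s_4 = InvRound(s_3, k_4) = 0x49
s_5 = InvRound(s_4, k_3) = 0x74
s_6 = InvRound(s_5, k_2) = 0xE2
s_7 = InvRound(s_6, k_1) = 0xA3
s_8 = InvRound(s_7, k_0) = 0x83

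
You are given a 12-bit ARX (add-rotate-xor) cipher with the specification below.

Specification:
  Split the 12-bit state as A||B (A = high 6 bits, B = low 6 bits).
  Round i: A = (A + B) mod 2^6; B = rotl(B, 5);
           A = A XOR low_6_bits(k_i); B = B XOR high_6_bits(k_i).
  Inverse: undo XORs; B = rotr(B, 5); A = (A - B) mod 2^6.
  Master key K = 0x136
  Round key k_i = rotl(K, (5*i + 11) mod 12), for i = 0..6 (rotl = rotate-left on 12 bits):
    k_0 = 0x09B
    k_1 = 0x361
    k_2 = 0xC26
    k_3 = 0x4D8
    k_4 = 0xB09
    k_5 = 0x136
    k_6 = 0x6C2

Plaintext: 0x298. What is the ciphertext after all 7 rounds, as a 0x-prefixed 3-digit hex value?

0x05F

s_0 = plaintext = 0x298
s_1 = Round(s_0, k_0) = 0xE4E
s_2 = Round(s_1, k_1) = 0x98A
s_3 = Round(s_2, k_2) = 0x5B5
s_4 = Round(s_3, k_3) = 0x4E9
s_5 = Round(s_4, k_4) = 0xD58
s_6 = Round(s_5, k_5) = 0xEC8
s_7 = Round(s_6, k_6) = 0x05F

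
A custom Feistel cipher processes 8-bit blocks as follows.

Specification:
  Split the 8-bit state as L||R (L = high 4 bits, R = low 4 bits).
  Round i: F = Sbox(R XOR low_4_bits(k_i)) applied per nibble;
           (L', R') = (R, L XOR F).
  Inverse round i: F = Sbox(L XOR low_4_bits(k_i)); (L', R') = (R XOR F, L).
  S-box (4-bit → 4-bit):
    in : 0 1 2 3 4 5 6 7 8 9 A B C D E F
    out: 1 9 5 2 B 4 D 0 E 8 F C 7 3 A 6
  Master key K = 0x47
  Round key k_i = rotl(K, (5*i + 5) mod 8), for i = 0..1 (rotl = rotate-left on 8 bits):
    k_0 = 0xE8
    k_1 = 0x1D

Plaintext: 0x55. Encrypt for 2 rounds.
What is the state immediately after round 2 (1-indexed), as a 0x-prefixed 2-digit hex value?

0x69

s_0 = plaintext = 0x55
s_1 = Round(s_0, k_0) = 0x56
s_2 = Round(s_1, k_1) = 0x69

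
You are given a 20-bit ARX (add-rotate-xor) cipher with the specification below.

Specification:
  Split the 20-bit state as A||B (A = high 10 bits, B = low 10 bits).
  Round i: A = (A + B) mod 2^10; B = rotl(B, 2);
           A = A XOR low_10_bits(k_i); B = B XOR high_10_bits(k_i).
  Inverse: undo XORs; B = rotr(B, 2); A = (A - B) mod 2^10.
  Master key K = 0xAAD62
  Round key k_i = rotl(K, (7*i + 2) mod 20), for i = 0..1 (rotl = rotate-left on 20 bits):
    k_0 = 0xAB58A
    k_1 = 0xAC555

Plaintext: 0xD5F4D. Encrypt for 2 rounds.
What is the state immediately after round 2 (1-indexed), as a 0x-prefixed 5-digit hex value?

s_0 = plaintext = 0xD5F4D
s_1 = Round(s_0, k_0) = 0xCBB9A
s_2 = Round(s_1, k_1) = 0xE74DA

0xE74DA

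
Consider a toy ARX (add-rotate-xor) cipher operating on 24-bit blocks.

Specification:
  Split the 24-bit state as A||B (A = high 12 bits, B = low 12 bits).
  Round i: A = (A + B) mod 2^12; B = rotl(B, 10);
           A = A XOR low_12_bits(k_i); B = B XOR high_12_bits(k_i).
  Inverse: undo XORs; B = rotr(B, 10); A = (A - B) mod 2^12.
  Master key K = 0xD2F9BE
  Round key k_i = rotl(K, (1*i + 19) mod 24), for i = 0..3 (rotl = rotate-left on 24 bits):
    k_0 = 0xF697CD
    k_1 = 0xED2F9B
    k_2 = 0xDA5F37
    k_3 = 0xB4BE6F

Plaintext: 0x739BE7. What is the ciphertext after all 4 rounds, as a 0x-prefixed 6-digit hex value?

s_0 = plaintext = 0x739BE7
s_1 = Round(s_0, k_0) = 0x4ED190
s_2 = Round(s_1, k_1) = 0x9E6EB6
s_3 = Round(s_2, k_2) = 0x7AB608
s_4 = Round(s_3, k_3) = 0x3DCAC9

0x3DCAC9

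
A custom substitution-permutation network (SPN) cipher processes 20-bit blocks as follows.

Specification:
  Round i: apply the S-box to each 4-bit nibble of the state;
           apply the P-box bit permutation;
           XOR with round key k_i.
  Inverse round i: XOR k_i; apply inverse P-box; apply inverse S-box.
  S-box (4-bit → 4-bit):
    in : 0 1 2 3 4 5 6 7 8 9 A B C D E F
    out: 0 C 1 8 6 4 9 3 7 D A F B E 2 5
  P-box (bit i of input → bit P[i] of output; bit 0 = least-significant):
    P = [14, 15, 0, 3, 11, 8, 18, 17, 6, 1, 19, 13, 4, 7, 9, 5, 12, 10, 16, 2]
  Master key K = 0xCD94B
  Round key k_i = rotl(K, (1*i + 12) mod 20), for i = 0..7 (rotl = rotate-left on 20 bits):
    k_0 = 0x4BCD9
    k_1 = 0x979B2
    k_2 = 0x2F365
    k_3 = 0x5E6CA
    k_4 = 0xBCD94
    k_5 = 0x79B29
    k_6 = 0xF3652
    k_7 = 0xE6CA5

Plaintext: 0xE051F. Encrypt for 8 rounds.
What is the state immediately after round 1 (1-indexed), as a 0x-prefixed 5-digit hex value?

0xAF8D8

s_0 = plaintext = 0xE051F
s_1 = Round(s_0, k_0) = 0xAF8D8
s_2 = Round(s_1, k_1) = 0x7BEE5
s_3 = Round(s_2, k_2) = 0x2E4D6
s_4 = Round(s_3, k_3) = 0xBB740
s_5 = Round(s_4, k_4) = 0xEDA62
s_6 = Round(s_5, k_5) = 0x5F58B
s_7 = Round(s_6, k_6) = 0x2FD4B
s_8 = Round(s_7, k_7) = 0x29FBE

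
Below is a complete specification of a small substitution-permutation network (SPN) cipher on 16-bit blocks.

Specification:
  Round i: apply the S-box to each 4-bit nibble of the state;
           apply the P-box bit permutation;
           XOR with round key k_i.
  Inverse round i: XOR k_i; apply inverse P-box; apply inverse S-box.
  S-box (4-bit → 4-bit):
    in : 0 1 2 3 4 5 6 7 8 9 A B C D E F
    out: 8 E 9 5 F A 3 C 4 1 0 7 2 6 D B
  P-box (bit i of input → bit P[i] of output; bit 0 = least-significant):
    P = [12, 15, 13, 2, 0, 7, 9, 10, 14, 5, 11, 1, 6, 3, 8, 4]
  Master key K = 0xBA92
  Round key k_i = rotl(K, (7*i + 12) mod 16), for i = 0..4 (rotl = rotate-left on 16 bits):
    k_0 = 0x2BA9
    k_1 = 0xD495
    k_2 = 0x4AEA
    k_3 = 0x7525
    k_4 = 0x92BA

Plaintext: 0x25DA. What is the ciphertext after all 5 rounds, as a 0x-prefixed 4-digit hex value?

s_0 = plaintext = 0x25DA
s_1 = Round(s_0, k_0) = 0x295B
s_2 = Round(s_1, k_1) = 0x2045
s_3 = Round(s_2, k_2) = 0xCC3D
s_4 = Round(s_3, k_3) = 0xD70C
s_5 = Round(s_4, k_4) = 0x1FB0

0x1FB0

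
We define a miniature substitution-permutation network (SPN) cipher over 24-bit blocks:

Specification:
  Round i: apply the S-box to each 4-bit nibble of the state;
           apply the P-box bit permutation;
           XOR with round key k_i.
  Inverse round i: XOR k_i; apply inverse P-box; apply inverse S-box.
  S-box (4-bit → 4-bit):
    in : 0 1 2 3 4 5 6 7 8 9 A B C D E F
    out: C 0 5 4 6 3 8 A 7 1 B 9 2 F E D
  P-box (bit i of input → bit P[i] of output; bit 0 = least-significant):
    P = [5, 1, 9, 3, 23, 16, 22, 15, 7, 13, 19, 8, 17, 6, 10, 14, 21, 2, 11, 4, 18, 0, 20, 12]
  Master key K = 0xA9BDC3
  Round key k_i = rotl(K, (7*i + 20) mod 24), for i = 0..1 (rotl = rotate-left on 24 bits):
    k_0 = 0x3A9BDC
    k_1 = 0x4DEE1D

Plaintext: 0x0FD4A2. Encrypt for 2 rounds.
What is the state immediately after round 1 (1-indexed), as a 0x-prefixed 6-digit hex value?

s_0 = plaintext = 0x0FD4A2
s_1 = Round(s_0, k_0) = 0x8165AC
s_2 = Round(s_1, k_1) = 0xD80E9E

0x8165AC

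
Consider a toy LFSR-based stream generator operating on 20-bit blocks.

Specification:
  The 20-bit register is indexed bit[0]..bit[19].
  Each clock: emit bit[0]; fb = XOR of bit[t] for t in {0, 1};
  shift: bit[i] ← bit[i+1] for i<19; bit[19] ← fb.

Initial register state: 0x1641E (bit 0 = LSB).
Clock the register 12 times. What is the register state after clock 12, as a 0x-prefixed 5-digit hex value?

reg_0 = 0x1641E
clock 1: out=0, reg = 0x8B20F
clock 2: out=1, reg = 0x45907
clock 3: out=1, reg = 0x22C83
clock 4: out=1, reg = 0x11641
clock 5: out=1, reg = 0x88B20
clock 6: out=0, reg = 0x44590
clock 7: out=0, reg = 0x222C8
clock 8: out=0, reg = 0x11164
clock 9: out=0, reg = 0x088B2
clock 10: out=0, reg = 0x84459
clock 11: out=1, reg = 0xC222C
clock 12: out=0, reg = 0x61116

0x61116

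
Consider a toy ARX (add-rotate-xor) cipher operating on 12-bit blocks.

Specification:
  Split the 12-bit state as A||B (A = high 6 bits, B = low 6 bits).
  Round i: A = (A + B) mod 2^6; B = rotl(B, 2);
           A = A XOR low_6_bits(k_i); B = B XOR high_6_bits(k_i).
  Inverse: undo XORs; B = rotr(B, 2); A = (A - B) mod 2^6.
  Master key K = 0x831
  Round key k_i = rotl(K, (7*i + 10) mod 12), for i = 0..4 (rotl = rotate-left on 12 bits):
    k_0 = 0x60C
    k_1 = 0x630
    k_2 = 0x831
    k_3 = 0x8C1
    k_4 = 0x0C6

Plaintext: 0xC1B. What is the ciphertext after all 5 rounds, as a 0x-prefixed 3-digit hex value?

s_0 = plaintext = 0xC1B
s_1 = Round(s_0, k_0) = 0x1F5
s_2 = Round(s_1, k_1) = 0x30F
s_3 = Round(s_2, k_2) = 0xA9C
s_4 = Round(s_3, k_3) = 0x1D2
s_5 = Round(s_4, k_4) = 0x7CA

0x7CA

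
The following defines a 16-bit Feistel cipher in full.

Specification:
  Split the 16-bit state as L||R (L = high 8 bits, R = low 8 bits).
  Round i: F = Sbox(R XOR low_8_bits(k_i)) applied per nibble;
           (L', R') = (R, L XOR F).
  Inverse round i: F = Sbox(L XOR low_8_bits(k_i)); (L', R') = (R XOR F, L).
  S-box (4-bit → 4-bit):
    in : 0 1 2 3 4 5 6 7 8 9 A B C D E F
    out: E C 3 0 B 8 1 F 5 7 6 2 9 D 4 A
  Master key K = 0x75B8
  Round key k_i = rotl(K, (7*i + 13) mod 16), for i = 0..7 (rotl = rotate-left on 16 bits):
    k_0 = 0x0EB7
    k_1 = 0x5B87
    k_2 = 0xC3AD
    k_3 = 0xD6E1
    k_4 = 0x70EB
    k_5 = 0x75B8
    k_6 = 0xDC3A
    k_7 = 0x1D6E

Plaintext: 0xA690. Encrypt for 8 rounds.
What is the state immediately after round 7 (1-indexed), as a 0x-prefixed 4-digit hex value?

0xFAB8

s_0 = plaintext = 0xA690
s_1 = Round(s_0, k_0) = 0x9099
s_2 = Round(s_1, k_1) = 0x9954
s_3 = Round(s_2, k_2) = 0x543E
s_4 = Round(s_3, k_3) = 0x3E8E
s_5 = Round(s_4, k_4) = 0x8E26
s_6 = Round(s_5, k_5) = 0x26FA
s_7 = Round(s_6, k_6) = 0xFAB8
s_8 = Round(s_7, k_7) = 0xB82B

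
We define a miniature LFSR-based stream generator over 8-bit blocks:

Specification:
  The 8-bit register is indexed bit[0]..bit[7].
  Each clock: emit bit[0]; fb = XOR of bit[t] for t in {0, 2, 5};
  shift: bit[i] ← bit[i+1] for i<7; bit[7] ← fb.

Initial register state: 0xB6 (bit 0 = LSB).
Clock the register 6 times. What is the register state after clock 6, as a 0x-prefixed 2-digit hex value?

0xBA

reg_0 = 0xB6
clock 1: out=0, reg = 0x5B
clock 2: out=1, reg = 0xAD
clock 3: out=1, reg = 0xD6
clock 4: out=0, reg = 0xEB
clock 5: out=1, reg = 0x75
clock 6: out=1, reg = 0xBA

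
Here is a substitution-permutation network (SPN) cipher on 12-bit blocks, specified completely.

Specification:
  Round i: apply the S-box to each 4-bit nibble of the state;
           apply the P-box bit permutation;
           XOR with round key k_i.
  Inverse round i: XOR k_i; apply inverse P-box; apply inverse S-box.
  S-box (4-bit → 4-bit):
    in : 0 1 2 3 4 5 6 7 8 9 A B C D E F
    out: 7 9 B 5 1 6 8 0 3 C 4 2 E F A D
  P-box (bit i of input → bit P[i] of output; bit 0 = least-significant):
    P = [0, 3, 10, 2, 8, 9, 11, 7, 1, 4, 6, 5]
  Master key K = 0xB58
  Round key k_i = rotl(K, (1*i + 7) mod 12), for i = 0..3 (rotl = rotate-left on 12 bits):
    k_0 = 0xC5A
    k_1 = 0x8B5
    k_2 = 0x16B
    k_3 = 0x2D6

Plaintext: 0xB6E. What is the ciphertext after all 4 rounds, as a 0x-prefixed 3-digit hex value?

s_0 = plaintext = 0xB6E
s_1 = Round(s_0, k_0) = 0xCC6
s_2 = Round(s_1, k_1) = 0x241
s_3 = Round(s_2, k_2) = 0x05C
s_4 = Round(s_3, k_3) = 0xC88

0xC88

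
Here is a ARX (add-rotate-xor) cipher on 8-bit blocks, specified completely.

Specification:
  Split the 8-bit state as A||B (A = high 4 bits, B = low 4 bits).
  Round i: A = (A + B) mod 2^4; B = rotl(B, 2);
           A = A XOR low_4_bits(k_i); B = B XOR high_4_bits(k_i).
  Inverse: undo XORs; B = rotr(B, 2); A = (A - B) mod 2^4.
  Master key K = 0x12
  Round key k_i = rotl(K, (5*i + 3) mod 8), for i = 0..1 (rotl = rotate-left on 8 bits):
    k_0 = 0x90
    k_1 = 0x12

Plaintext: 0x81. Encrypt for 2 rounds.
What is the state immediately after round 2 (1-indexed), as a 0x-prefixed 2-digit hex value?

0x46

s_0 = plaintext = 0x81
s_1 = Round(s_0, k_0) = 0x9D
s_2 = Round(s_1, k_1) = 0x46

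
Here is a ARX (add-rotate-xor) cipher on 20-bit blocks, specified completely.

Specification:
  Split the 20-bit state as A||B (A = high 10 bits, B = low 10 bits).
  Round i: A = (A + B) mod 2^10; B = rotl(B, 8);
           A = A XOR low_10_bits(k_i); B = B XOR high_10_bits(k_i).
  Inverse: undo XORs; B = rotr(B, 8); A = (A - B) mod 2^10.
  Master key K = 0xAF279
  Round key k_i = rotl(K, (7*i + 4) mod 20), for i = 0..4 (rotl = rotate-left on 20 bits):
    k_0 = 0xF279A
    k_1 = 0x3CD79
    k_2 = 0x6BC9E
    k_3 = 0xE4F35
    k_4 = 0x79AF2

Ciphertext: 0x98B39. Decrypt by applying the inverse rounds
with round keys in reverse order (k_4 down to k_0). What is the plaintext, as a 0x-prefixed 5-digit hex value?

0x04EF5

s_0 = ciphertext = 0x98B39
s_1 = InvRound(s_0, k_4) = 0x44B7E
s_2 = InvRound(s_1, k_3) = 0x9CFB4
s_3 = InvRound(s_2, k_2) = 0x9FC6E
s_4 = InvRound(s_3, k_1) = 0x24A74
s_5 = InvRound(s_4, k_0) = 0x04EF5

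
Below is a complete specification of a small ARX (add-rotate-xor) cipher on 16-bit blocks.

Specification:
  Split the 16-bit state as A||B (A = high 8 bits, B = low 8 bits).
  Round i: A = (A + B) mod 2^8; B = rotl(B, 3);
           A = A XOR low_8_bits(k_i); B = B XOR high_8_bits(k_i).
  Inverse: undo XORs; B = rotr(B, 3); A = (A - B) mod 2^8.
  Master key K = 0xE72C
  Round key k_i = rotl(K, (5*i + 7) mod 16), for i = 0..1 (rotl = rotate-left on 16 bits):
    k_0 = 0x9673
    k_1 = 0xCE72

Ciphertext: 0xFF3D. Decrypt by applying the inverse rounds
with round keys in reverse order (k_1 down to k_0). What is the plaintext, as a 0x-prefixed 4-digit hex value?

s_0 = ciphertext = 0xFF3D
s_1 = InvRound(s_0, k_1) = 0x0F7E
s_2 = InvRound(s_1, k_0) = 0x5F1D

0x5F1D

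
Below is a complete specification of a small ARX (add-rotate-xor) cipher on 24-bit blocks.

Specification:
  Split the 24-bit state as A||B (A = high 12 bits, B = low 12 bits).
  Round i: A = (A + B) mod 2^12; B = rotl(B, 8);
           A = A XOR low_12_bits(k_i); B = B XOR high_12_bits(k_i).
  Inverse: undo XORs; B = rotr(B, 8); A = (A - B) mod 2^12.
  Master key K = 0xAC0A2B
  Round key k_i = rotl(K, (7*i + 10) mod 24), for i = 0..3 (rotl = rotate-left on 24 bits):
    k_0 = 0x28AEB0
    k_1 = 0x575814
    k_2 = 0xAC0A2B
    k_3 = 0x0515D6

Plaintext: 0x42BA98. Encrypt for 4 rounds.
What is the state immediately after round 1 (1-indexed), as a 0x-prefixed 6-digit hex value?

s_0 = plaintext = 0x42BA98
s_1 = Round(s_0, k_0) = 0x073A23
s_2 = Round(s_1, k_1) = 0x2826D7
s_3 = Round(s_2, k_2) = 0x372DAD
s_4 = Round(s_3, k_3) = 0x4C9D8B

0x073A23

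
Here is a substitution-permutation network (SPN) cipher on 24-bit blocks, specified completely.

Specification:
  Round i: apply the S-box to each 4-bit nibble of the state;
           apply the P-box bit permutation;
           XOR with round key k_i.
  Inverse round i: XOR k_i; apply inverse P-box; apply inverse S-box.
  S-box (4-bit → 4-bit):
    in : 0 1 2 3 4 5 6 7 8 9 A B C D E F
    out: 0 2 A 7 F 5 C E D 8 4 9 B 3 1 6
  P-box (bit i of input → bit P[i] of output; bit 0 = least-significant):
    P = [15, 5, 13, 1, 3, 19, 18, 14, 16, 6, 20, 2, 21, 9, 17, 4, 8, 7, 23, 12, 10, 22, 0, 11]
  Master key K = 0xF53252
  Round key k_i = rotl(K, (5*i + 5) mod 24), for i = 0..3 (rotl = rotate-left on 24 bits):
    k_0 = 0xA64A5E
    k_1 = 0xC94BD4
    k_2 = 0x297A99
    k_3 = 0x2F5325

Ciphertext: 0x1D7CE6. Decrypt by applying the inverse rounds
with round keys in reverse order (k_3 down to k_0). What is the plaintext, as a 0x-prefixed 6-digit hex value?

s_0 = ciphertext = 0x1D7CE6
s_1 = InvRound(s_0, k_3) = 0x8D3F06
s_2 = InvRound(s_1, k_2) = 0x53B989
s_3 = InvRound(s_2, k_1) = 0xA677C5
s_4 = InvRound(s_3, k_0) = 0x8C90E6

0x8C90E6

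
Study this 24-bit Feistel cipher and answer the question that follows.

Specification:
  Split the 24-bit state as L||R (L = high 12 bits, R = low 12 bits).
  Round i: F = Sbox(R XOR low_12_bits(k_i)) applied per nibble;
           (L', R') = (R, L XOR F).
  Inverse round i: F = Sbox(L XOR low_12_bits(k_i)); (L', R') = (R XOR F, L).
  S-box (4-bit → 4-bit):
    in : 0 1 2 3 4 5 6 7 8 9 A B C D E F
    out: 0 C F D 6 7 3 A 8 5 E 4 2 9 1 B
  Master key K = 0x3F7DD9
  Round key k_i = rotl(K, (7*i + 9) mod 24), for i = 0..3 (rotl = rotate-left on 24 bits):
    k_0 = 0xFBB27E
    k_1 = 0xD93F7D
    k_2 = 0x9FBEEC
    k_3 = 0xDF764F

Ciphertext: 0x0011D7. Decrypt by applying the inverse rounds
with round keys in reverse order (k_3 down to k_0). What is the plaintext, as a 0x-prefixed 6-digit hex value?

0x755BB9

s_0 = ciphertext = 0x0011D7
s_1 = InvRound(s_0, k_3) = 0x2B6001
s_2 = InvRound(s_1, k_2) = 0x27F2B6
s_3 = InvRound(s_2, k_1) = 0xBB927F
s_4 = InvRound(s_3, k_0) = 0x755BB9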